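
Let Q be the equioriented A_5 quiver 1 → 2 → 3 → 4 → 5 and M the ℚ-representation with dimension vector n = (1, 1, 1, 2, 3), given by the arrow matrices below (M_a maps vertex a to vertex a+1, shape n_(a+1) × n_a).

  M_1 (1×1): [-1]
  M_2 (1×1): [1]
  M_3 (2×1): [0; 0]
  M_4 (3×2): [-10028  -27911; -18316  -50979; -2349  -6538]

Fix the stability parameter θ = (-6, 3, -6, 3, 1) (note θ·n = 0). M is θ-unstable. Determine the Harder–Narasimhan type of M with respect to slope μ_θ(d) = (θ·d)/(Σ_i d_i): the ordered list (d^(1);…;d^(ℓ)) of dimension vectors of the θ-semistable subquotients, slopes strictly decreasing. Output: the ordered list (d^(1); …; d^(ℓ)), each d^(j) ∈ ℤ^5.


Interval decomposition of M: I[1,3], I[4,5]^2, I[5,5].
HN type (ℓ=4): μ^(1)=2; μ^(2)=1; μ^(3)=-3/2; μ^(4)=-6

((0, 0, 0, 2, 2); (0, 0, 0, 0, 1); (0, 1, 1, 0, 0); (1, 0, 0, 0, 0))


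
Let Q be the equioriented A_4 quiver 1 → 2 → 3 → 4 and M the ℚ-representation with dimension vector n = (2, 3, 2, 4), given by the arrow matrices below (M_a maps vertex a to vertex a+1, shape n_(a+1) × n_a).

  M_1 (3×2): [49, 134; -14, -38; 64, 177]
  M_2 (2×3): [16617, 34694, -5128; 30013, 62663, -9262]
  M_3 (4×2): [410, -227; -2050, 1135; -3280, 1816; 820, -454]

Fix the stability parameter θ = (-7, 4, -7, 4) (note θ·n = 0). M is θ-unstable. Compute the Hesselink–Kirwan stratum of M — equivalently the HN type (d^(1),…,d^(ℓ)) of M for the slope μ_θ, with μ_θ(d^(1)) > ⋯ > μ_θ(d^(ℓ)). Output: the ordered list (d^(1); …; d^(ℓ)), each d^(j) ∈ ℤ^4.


Via rank(M_{q-1}∘⋯∘M_p): M ≅ I[1,2], I[1,4], I[2,3], I[4,4]^3.
μ_θ-semistable layers: μ^(1)=4; μ^(2)=-3/2; μ^(3)=-7

((0, 1, 0, 4); (0, 2, 2, 0); (2, 0, 0, 0))


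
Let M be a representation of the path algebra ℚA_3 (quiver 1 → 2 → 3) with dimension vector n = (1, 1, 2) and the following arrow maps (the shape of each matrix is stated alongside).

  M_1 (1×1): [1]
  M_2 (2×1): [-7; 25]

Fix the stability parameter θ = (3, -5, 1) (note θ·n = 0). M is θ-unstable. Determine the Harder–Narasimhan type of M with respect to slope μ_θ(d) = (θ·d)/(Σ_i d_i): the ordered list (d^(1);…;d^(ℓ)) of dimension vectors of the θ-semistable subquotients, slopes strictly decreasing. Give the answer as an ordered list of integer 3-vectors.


Barcode: M ≅ I[1,3], I[3,3]. HN layers by μ_θ (2 steps, strictly decreasing):
  μ^(1)=1; μ^(2)=-1

((0, 0, 2); (1, 1, 0))


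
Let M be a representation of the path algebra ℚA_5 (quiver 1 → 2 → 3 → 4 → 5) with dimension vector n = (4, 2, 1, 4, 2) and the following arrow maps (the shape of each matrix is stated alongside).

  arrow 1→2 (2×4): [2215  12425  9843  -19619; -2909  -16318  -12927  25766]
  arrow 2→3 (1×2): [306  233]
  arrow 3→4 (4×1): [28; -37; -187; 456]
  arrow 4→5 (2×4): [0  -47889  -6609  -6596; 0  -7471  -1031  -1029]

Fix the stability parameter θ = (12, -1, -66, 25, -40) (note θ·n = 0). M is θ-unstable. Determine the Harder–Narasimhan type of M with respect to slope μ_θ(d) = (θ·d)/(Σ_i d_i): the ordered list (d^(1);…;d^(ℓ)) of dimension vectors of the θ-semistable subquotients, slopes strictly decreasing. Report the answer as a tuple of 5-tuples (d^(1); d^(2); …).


Interval decomposition of M: I[1,1]^2, I[1,2], I[1,4], I[4,4], I[4,5]^2.
HN type (ℓ=5): μ^(1)=25; μ^(2)=12; μ^(3)=11/2; μ^(4)=-15/2; μ^(5)=-55/3

((0, 0, 0, 2, 0); (2, 0, 0, 0, 0); (1, 1, 0, 0, 0); (0, 0, 0, 2, 2); (1, 1, 1, 0, 0))


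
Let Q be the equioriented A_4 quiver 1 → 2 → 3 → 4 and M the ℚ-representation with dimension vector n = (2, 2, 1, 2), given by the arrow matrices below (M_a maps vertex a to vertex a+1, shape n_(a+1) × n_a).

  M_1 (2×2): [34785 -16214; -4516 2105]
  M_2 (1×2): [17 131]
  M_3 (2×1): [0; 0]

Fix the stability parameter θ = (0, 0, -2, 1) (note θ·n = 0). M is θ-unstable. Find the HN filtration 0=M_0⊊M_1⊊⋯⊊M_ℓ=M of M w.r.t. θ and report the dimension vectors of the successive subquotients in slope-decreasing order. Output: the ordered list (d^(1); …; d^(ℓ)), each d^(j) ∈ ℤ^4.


Barcode: M ≅ I[1,2], I[1,3], I[4,4]^2. HN layers by μ_θ (3 steps, strictly decreasing):
  μ^(1)=1; μ^(2)=0; μ^(3)=-2/3

((0, 0, 0, 2); (1, 1, 0, 0); (1, 1, 1, 0))


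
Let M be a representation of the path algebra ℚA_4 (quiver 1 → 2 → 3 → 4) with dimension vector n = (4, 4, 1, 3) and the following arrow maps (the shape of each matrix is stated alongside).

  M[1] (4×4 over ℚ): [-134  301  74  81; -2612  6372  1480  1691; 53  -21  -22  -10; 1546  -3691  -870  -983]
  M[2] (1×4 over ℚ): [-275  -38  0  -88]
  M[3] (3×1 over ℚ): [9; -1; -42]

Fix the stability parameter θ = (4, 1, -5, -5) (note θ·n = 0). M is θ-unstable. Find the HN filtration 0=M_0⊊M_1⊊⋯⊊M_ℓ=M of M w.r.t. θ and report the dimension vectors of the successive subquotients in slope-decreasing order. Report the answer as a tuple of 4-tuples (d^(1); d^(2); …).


Interval decomposition of M: I[1,1], I[1,2]^2, I[1,4], I[2,2], I[4,4]^2.
HN type (ℓ=5): μ^(1)=4; μ^(2)=5/2; μ^(3)=1; μ^(4)=-5/4; μ^(5)=-5

((1, 0, 0, 0); (2, 2, 0, 0); (0, 1, 0, 0); (1, 1, 1, 1); (0, 0, 0, 2))


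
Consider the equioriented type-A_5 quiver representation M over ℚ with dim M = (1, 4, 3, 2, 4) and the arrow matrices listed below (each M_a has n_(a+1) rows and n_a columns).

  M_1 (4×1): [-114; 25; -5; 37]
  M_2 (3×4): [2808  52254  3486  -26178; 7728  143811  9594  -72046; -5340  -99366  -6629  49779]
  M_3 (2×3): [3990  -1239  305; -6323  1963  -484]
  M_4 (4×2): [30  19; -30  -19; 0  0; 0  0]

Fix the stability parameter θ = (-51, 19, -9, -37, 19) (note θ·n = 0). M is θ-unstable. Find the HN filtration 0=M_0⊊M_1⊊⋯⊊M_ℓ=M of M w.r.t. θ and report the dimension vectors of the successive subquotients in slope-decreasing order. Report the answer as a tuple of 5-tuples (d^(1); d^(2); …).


Barcode: M ≅ I[1,5], I[2,2]^2, I[2,4], I[3,3], I[5,5]^3. HN layers by μ_θ (3 steps, strictly decreasing):
  μ^(1)=19; μ^(2)=-9; μ^(3)=-51

((0, 2, 0, 0, 4); (0, 2, 3, 2, 0); (1, 0, 0, 0, 0))


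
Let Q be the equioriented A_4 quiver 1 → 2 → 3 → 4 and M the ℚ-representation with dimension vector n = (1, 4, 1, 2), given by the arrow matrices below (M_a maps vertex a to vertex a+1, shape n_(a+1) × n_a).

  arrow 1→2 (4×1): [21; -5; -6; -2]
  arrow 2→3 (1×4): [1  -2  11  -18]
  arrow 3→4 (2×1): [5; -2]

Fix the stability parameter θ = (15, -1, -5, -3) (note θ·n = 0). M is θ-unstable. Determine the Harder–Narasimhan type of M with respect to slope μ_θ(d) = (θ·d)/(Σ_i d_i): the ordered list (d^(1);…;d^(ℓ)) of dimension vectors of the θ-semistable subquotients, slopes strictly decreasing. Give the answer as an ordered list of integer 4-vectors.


Interval decomposition of M: I[1,4], I[2,2]^3, I[4,4].
HN type (ℓ=3): μ^(1)=3/2; μ^(2)=-1; μ^(3)=-3

((1, 1, 1, 1); (0, 3, 0, 0); (0, 0, 0, 1))


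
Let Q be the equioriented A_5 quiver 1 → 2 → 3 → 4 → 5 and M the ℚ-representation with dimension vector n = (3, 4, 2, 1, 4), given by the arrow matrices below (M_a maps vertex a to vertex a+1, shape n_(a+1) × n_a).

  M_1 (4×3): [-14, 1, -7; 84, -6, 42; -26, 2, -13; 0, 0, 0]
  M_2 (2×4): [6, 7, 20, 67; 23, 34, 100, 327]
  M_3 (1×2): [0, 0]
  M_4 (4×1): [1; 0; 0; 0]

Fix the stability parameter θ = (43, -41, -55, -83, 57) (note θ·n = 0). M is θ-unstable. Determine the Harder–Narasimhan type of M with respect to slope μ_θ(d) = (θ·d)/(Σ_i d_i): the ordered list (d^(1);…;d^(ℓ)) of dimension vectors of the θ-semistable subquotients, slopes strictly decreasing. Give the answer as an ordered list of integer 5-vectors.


Barcode: M ≅ I[1,1], I[1,3]^2, I[2,2]^2, I[4,5], I[5,5]^3. HN layers by μ_θ (5 steps, strictly decreasing):
  μ^(1)=57; μ^(2)=43; μ^(3)=-53/3; μ^(4)=-41; μ^(5)=-83

((0, 0, 0, 0, 4); (1, 0, 0, 0, 0); (2, 2, 2, 0, 0); (0, 2, 0, 0, 0); (0, 0, 0, 1, 0))


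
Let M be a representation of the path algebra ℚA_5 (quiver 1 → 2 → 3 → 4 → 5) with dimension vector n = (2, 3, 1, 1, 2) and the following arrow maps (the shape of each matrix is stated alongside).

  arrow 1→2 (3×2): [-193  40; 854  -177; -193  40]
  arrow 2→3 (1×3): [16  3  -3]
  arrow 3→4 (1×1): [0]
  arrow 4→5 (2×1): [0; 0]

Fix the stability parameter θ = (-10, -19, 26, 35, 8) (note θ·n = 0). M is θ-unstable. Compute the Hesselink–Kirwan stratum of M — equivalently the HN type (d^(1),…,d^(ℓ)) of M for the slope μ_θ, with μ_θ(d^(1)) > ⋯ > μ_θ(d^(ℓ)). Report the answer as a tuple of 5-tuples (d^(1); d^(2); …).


Via rank(M_{q-1}∘⋯∘M_p): M ≅ I[1,2], I[1,3], I[2,2], I[4,4], I[5,5]^2.
μ_θ-semistable layers: μ^(1)=35; μ^(2)=26; μ^(3)=8; μ^(4)=-29/2; μ^(5)=-19

((0, 0, 0, 1, 0); (0, 0, 1, 0, 0); (0, 0, 0, 0, 2); (2, 2, 0, 0, 0); (0, 1, 0, 0, 0))


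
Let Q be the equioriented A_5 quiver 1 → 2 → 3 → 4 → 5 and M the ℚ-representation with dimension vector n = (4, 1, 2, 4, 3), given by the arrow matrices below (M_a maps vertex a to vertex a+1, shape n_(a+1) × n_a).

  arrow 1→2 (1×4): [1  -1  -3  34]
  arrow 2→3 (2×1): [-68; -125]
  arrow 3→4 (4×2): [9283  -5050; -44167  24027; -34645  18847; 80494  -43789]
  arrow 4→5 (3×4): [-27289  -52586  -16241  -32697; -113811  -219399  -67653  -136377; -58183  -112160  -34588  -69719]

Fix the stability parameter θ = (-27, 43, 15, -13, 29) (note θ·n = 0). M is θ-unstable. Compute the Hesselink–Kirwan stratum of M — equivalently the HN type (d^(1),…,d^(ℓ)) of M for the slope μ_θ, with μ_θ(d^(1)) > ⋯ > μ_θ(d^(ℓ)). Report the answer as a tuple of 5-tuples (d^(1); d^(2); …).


Via rank(M_{q-1}∘⋯∘M_p): M ≅ I[1,1]^3, I[1,5], I[3,4], I[4,5]^2.
μ_θ-semistable layers: μ^(1)=29; μ^(2)=15; μ^(3)=1; μ^(4)=-13; μ^(5)=-27

((0, 0, 0, 0, 3); (0, 1, 1, 1, 0); (0, 0, 1, 1, 0); (0, 0, 0, 2, 0); (4, 0, 0, 0, 0))


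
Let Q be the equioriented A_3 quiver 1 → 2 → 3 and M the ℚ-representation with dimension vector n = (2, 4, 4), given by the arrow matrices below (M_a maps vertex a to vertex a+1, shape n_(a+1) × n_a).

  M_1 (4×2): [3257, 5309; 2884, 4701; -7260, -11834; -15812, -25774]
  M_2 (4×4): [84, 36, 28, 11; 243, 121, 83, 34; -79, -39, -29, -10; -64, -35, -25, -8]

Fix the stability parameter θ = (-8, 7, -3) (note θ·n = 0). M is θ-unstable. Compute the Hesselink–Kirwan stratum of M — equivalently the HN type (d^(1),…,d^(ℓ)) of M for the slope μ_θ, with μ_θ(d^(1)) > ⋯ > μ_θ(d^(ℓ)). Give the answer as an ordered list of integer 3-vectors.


Interval decomposition of M: I[1,3]^2, I[2,2], I[2,3], I[3,3].
HN type (ℓ=4): μ^(1)=7; μ^(2)=2; μ^(3)=-3; μ^(4)=-8

((0, 1, 0); (0, 3, 3); (0, 0, 1); (2, 0, 0))


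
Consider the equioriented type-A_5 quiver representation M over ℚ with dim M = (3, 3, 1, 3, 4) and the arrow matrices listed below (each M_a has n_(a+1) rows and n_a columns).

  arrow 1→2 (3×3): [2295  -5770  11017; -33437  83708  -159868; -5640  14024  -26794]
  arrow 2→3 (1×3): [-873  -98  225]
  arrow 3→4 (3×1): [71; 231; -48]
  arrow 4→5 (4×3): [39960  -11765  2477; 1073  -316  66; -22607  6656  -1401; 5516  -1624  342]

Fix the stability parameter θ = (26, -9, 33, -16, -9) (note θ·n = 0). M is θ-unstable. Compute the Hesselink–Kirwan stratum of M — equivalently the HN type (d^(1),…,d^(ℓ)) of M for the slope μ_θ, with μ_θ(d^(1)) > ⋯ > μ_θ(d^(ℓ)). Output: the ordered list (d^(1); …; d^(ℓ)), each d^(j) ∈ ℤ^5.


Via rank(M_{q-1}∘⋯∘M_p): M ≅ I[1,2]^2, I[1,5], I[4,5]^2, I[5,5].
μ_θ-semistable layers: μ^(1)=17/2; μ^(2)=5; μ^(3)=-9; μ^(4)=-16

((2, 2, 0, 0, 0); (1, 1, 1, 1, 1); (0, 0, 0, 0, 3); (0, 0, 0, 2, 0))


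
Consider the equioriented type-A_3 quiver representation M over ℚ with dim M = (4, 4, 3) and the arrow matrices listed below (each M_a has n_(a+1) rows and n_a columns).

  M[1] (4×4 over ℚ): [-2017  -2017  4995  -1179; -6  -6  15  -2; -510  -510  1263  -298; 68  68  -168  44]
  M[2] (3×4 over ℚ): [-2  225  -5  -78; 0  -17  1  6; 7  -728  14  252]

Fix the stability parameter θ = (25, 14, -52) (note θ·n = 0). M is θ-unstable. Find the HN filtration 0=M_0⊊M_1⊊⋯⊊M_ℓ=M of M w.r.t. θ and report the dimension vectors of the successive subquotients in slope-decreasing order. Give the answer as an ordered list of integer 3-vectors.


Via rank(M_{q-1}∘⋯∘M_p): M ≅ I[1,1]^2, I[1,2], I[1,3], I[2,2], I[2,3], I[3,3].
μ_θ-semistable layers: μ^(1)=25; μ^(2)=39/2; μ^(3)=14; μ^(4)=-13/3; μ^(5)=-19; μ^(6)=-52

((2, 0, 0); (1, 1, 0); (0, 1, 0); (1, 1, 1); (0, 1, 1); (0, 0, 1))


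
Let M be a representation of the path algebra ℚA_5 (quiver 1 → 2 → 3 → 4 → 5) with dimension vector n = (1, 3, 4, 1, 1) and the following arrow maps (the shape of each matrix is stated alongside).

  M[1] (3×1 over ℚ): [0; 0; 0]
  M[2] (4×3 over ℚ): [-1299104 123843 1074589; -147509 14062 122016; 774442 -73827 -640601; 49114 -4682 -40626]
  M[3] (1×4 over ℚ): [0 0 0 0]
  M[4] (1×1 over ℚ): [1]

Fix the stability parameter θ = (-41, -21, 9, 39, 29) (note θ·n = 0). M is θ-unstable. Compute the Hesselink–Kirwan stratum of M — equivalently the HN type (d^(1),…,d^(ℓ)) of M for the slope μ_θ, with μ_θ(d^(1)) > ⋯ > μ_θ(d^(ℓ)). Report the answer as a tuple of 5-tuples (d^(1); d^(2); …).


Interval decomposition of M: I[1,1], I[2,2], I[2,3]^2, I[3,3]^2, I[4,5].
HN type (ℓ=4): μ^(1)=34; μ^(2)=9; μ^(3)=-21; μ^(4)=-41

((0, 0, 0, 1, 1); (0, 0, 4, 0, 0); (0, 3, 0, 0, 0); (1, 0, 0, 0, 0))


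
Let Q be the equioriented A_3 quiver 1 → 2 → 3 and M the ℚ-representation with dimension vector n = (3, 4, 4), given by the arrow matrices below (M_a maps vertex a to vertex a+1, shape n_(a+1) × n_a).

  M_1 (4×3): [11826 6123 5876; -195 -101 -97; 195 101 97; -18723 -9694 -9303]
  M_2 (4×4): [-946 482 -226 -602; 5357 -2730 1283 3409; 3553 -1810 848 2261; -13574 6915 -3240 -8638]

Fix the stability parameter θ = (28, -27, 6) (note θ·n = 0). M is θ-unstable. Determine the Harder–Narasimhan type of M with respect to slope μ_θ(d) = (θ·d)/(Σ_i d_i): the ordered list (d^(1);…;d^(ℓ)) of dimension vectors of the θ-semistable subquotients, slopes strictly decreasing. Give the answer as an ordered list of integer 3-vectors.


Barcode: M ≅ I[1,1], I[1,2], I[1,3], I[2,3]^2, I[3,3]. HN layers by μ_θ (4 steps, strictly decreasing):
  μ^(1)=28; μ^(2)=6; μ^(3)=1/2; μ^(4)=-27

((1, 0, 0); (0, 0, 4); (2, 2, 0); (0, 2, 0))


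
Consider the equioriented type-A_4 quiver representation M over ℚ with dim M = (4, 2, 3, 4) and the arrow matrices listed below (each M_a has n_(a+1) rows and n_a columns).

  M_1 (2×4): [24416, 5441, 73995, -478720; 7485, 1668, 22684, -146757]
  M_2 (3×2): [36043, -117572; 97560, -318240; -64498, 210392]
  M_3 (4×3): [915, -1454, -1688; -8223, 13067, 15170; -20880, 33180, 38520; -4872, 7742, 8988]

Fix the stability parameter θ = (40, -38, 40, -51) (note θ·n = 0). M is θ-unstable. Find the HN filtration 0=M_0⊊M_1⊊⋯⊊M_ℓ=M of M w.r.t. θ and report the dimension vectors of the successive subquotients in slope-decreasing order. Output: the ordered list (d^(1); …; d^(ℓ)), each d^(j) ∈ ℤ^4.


Interval decomposition of M: I[1,1]^2, I[1,2], I[1,4], I[3,3], I[3,4], I[4,4]^2.
HN type (ℓ=5): μ^(1)=40; μ^(2)=1; μ^(3)=-9/4; μ^(4)=-11/2; μ^(5)=-51

((2, 0, 1, 0); (1, 1, 0, 0); (1, 1, 1, 1); (0, 0, 1, 1); (0, 0, 0, 2))


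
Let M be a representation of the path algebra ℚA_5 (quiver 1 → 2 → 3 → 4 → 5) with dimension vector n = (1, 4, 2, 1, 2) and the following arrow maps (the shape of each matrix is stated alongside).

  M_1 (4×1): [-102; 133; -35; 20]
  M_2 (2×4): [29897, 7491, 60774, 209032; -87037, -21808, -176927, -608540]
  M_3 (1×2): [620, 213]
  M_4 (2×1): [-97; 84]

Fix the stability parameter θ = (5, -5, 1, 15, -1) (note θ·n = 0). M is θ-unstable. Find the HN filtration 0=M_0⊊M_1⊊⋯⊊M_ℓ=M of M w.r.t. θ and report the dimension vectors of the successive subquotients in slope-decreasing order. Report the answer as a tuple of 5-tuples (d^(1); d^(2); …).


Barcode: M ≅ I[1,5], I[2,2]^2, I[2,3], I[5,5]. HN layers by μ_θ (5 steps, strictly decreasing):
  μ^(1)=7; μ^(2)=1; μ^(3)=0; μ^(4)=-1; μ^(5)=-5

((0, 0, 0, 1, 1); (0, 0, 2, 0, 0); (1, 1, 0, 0, 0); (0, 0, 0, 0, 1); (0, 3, 0, 0, 0))


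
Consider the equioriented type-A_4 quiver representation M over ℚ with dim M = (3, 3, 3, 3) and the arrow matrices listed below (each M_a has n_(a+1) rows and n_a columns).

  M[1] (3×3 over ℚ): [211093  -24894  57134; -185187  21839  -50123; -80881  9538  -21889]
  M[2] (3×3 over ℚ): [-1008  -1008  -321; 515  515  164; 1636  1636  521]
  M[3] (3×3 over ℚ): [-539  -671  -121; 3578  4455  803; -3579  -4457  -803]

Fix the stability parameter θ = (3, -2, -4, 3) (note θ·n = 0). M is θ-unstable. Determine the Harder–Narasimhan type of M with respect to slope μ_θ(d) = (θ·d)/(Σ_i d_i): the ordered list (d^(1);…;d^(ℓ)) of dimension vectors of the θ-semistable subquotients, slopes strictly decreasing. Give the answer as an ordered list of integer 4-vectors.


Interval decomposition of M: I[1,2], I[1,4]^2, I[3,3], I[4,4].
HN type (ℓ=4): μ^(1)=3; μ^(2)=1/2; μ^(3)=-1; μ^(4)=-4

((0, 0, 0, 3); (1, 1, 0, 0); (2, 2, 2, 0); (0, 0, 1, 0))


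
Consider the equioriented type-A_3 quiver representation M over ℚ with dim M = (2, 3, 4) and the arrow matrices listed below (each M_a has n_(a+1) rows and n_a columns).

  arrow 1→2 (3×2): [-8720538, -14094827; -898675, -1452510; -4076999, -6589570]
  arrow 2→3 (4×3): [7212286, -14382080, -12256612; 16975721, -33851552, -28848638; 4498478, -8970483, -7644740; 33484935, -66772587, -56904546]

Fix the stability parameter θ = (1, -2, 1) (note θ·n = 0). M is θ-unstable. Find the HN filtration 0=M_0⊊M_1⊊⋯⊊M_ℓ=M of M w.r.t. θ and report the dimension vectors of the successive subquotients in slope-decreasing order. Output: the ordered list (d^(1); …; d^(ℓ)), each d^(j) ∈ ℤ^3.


Barcode: M ≅ I[1,3]^2, I[2,2], I[3,3]^2. HN layers by μ_θ (3 steps, strictly decreasing):
  μ^(1)=1; μ^(2)=-1/2; μ^(3)=-2

((0, 0, 4); (2, 2, 0); (0, 1, 0))


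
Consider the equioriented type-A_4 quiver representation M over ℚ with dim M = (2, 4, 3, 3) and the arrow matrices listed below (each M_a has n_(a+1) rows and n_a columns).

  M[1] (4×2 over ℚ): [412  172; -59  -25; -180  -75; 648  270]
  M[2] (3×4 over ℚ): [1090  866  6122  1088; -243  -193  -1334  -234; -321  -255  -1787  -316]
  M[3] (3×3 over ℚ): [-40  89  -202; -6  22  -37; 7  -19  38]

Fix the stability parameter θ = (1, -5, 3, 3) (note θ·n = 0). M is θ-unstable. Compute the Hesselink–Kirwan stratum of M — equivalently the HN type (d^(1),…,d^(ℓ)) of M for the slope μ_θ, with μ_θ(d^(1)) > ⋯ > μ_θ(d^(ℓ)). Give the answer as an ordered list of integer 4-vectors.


Interval decomposition of M: I[1,4]^2, I[2,2], I[2,4].
HN type (ℓ=3): μ^(1)=3; μ^(2)=-2; μ^(3)=-5

((0, 0, 3, 3); (2, 2, 0, 0); (0, 2, 0, 0))


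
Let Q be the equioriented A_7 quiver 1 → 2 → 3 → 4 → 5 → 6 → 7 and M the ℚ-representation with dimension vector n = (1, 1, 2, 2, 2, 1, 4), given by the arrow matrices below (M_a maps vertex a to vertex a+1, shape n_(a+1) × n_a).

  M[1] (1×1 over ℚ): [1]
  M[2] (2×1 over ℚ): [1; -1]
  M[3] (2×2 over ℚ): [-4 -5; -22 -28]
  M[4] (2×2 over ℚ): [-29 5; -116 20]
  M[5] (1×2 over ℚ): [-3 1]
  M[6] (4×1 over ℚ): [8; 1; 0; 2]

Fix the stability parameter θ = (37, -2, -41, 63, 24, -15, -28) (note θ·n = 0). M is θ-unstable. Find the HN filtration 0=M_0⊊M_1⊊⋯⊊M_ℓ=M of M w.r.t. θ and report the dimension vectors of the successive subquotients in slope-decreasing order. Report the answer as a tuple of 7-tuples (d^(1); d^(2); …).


Via rank(M_{q-1}∘⋯∘M_p): M ≅ I[1,7], I[3,4], I[5,5], I[7,7]^3.
μ_θ-semistable layers: μ^(1)=63; μ^(2)=24; μ^(3)=11; μ^(4)=-2; μ^(5)=-28; μ^(6)=-41

((0, 0, 0, 1, 0, 0, 0); (0, 0, 0, 0, 1, 0, 0); (0, 0, 0, 1, 1, 1, 1); (1, 1, 1, 0, 0, 0, 0); (0, 0, 0, 0, 0, 0, 3); (0, 0, 1, 0, 0, 0, 0))


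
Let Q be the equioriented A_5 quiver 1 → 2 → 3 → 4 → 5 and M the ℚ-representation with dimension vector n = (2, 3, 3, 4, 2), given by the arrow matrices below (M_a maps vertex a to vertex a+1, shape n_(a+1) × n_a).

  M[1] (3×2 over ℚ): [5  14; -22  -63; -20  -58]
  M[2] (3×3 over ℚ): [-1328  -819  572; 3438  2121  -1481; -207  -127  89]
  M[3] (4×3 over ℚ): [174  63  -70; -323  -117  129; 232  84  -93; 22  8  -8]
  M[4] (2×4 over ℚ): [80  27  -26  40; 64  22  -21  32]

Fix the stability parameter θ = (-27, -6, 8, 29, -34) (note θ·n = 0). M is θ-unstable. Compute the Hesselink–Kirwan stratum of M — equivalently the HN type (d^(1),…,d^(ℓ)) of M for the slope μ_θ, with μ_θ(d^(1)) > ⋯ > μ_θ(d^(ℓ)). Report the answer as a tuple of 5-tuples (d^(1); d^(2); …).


Barcode: M ≅ I[1,4], I[1,5], I[2,5], I[4,4]. HN layers by μ_θ (5 steps, strictly decreasing):
  μ^(1)=29; μ^(2)=8; μ^(3)=1; μ^(4)=-6; μ^(5)=-27

((0, 0, 0, 2, 0); (0, 0, 1, 0, 0); (0, 0, 2, 2, 2); (0, 3, 0, 0, 0); (2, 0, 0, 0, 0))


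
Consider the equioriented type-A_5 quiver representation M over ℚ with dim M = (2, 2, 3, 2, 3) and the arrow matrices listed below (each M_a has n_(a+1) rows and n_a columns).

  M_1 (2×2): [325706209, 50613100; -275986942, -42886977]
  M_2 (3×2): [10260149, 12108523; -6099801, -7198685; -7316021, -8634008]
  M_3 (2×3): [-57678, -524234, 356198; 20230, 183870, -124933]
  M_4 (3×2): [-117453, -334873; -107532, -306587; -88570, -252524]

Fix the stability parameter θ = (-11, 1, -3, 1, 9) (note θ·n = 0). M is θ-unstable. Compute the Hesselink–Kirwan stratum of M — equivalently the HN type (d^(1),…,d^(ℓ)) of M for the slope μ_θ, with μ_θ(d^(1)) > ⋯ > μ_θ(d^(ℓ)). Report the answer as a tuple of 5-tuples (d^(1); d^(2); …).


Interval decomposition of M: I[1,3], I[1,5], I[3,5], I[5,5].
HN type (ℓ=5): μ^(1)=9; μ^(2)=1; μ^(3)=-1; μ^(4)=-3; μ^(5)=-11

((0, 0, 0, 0, 3); (0, 0, 0, 2, 0); (0, 2, 2, 0, 0); (0, 0, 1, 0, 0); (2, 0, 0, 0, 0))


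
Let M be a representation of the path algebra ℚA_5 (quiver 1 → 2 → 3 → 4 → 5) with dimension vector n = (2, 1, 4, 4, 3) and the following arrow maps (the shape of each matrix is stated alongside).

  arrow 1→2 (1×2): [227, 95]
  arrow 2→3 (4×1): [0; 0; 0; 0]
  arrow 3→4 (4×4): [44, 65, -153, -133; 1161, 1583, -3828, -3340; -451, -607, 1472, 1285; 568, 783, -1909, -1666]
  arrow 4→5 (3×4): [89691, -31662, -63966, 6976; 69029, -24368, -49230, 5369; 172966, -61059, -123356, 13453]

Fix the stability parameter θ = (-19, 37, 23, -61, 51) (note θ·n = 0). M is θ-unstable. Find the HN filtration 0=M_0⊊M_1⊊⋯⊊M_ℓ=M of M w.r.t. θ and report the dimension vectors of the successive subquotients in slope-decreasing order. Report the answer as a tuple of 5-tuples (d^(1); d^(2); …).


Via rank(M_{q-1}∘⋯∘M_p): M ≅ I[1,1], I[1,2], I[3,3], I[3,5]^3, I[4,4].
μ_θ-semistable layers: μ^(1)=51; μ^(2)=37; μ^(3)=23; μ^(4)=-19; μ^(5)=-61

((0, 0, 0, 0, 3); (0, 1, 0, 0, 0); (0, 0, 1, 0, 0); (2, 0, 3, 3, 0); (0, 0, 0, 1, 0))


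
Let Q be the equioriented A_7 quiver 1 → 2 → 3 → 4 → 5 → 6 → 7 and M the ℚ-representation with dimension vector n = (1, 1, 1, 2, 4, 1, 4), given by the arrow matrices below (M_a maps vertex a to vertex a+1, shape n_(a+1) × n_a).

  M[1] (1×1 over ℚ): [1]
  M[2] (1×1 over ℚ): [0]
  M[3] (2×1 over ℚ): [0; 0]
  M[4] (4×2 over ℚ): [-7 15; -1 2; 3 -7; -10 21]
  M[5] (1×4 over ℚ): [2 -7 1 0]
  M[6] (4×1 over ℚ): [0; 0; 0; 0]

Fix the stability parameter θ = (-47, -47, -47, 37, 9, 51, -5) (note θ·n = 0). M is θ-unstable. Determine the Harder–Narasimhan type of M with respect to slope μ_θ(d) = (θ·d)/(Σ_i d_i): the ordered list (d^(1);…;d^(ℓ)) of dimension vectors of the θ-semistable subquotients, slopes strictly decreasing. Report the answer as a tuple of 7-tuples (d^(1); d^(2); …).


Via rank(M_{q-1}∘⋯∘M_p): M ≅ I[1,2], I[3,3], I[4,5], I[4,6], I[5,5]^2, I[7,7]^4.
μ_θ-semistable layers: μ^(1)=51; μ^(2)=23; μ^(3)=9; μ^(4)=-5; μ^(5)=-47

((0, 0, 0, 0, 0, 1, 0); (0, 0, 0, 2, 2, 0, 0); (0, 0, 0, 0, 2, 0, 0); (0, 0, 0, 0, 0, 0, 4); (1, 1, 1, 0, 0, 0, 0))


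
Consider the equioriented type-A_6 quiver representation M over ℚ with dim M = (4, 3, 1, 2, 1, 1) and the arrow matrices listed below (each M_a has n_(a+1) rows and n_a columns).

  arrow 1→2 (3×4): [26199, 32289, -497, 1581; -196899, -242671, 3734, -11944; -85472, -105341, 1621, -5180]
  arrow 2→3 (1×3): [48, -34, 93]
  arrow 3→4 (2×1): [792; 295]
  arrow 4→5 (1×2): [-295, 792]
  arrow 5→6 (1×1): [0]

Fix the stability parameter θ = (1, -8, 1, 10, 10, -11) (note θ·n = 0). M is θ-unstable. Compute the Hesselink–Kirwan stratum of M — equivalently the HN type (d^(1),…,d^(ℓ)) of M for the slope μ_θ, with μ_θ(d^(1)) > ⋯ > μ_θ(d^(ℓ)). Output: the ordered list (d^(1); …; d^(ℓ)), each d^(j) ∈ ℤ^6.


Barcode: M ≅ I[1,1], I[1,2]^2, I[1,4], I[4,5], I[6,6]. HN layers by μ_θ (4 steps, strictly decreasing):
  μ^(1)=10; μ^(2)=1; μ^(3)=-7/2; μ^(4)=-11

((0, 0, 0, 2, 1, 0); (1, 0, 1, 0, 0, 0); (3, 3, 0, 0, 0, 0); (0, 0, 0, 0, 0, 1))


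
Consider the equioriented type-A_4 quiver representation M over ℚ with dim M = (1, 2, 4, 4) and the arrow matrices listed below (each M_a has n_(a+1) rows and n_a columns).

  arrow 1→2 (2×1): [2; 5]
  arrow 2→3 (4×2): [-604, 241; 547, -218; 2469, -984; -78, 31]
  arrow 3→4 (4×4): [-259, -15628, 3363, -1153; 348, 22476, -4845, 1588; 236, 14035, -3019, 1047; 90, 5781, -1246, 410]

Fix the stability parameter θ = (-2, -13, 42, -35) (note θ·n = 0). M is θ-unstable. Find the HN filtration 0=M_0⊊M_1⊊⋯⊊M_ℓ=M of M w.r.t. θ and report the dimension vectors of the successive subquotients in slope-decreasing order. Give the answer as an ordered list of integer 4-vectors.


Barcode: M ≅ I[1,4], I[2,4], I[3,4]^2. HN layers by μ_θ (3 steps, strictly decreasing):
  μ^(1)=7/2; μ^(2)=-15/2; μ^(3)=-13

((0, 0, 4, 4); (1, 1, 0, 0); (0, 1, 0, 0))


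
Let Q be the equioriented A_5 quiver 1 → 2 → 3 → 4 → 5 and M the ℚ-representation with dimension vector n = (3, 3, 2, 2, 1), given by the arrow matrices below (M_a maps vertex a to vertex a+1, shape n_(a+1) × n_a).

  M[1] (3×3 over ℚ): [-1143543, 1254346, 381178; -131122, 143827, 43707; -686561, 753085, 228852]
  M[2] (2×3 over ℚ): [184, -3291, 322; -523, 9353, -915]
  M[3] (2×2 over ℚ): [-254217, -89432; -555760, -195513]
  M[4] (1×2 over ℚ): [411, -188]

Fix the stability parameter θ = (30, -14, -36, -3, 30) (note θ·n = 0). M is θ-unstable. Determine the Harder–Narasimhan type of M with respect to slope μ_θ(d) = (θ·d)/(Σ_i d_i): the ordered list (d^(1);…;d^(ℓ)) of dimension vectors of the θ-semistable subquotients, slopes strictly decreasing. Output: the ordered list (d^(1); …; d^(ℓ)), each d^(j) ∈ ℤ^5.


Via rank(M_{q-1}∘⋯∘M_p): M ≅ I[1,2], I[1,4], I[1,5].
μ_θ-semistable layers: μ^(1)=30; μ^(2)=8; μ^(3)=-3; μ^(4)=-20/3

((0, 0, 0, 0, 1); (1, 1, 0, 0, 0); (0, 0, 0, 2, 0); (2, 2, 2, 0, 0))


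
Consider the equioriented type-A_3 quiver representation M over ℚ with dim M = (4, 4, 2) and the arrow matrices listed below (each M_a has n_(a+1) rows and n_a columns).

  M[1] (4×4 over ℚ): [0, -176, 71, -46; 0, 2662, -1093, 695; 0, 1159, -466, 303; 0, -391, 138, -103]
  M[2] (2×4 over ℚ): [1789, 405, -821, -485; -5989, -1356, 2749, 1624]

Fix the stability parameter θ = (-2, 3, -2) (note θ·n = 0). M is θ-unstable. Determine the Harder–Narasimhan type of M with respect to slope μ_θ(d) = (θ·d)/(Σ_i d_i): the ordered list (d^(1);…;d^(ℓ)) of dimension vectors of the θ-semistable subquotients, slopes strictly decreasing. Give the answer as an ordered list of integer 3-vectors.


Via rank(M_{q-1}∘⋯∘M_p): M ≅ I[1,1], I[1,2], I[1,3]^2, I[2,2].
μ_θ-semistable layers: μ^(1)=3; μ^(2)=1/2; μ^(3)=-2

((0, 2, 0); (0, 2, 2); (4, 0, 0))


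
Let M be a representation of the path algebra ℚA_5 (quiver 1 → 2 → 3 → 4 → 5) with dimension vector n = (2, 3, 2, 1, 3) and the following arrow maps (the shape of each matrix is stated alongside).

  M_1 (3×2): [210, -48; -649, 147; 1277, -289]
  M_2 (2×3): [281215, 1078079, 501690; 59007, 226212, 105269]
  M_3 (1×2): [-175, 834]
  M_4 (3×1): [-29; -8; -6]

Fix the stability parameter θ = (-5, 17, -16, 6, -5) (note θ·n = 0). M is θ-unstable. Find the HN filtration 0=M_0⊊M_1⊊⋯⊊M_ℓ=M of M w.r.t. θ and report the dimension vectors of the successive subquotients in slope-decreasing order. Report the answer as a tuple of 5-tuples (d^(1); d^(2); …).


Barcode: M ≅ I[1,3], I[1,5], I[2,2], I[5,5]^2. HN layers by μ_θ (3 steps, strictly decreasing):
  μ^(1)=17; μ^(2)=1/2; μ^(3)=-5

((0, 1, 0, 0, 0); (0, 2, 2, 1, 1); (2, 0, 0, 0, 2))


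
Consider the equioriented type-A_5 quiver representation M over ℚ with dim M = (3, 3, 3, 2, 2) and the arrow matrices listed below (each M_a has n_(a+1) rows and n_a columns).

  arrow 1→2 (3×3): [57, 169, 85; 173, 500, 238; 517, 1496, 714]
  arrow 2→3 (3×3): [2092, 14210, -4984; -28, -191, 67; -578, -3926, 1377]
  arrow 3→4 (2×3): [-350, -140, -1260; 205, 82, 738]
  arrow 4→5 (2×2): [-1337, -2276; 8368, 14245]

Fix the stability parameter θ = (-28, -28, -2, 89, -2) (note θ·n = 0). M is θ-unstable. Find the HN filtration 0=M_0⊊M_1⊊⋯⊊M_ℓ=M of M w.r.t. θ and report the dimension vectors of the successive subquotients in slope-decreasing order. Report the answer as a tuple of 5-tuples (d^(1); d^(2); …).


Interval decomposition of M: I[1,1], I[1,2], I[1,3], I[2,3], I[3,5], I[4,5].
HN type (ℓ=3): μ^(1)=87/2; μ^(2)=-2; μ^(3)=-28

((0, 0, 0, 2, 2); (0, 0, 3, 0, 0); (3, 3, 0, 0, 0))


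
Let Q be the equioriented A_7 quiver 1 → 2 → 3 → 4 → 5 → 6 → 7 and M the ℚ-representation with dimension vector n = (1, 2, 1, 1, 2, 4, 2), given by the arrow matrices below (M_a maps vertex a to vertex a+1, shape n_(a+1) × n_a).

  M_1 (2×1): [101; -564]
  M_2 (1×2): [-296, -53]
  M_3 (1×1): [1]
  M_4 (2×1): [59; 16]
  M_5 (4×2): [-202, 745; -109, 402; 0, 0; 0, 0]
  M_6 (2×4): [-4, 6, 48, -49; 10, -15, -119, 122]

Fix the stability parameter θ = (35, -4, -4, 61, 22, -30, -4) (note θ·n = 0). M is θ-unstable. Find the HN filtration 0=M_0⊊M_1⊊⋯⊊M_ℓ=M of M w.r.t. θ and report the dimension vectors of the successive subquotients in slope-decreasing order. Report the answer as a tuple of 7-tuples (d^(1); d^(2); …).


Via rank(M_{q-1}∘⋯∘M_p): M ≅ I[1,7], I[2,2], I[5,6], I[6,6], I[6,7].
μ_θ-semistable layers: μ^(1)=49/4; μ^(2)=9; μ^(3)=-4; μ^(4)=-30

((0, 0, 0, 1, 1, 1, 1); (1, 1, 1, 0, 0, 0, 0); (0, 1, 0, 0, 1, 1, 1); (0, 0, 0, 0, 0, 2, 0))


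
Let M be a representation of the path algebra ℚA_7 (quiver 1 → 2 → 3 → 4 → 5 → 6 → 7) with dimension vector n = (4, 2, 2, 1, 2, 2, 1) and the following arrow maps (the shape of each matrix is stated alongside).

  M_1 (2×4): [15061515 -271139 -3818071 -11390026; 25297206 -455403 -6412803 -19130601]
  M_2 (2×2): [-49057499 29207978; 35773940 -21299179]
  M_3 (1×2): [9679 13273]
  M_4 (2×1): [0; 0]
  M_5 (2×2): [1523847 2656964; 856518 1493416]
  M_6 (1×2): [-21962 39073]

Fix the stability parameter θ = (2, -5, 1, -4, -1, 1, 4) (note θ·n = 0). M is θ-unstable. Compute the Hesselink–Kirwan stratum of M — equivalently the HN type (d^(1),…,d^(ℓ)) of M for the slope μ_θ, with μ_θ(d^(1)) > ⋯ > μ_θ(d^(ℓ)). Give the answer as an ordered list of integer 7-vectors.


Barcode: M ≅ I[1,1]^2, I[1,3], I[1,4], I[5,5], I[5,6], I[6,7]. HN layers by μ_θ (5 steps, strictly decreasing):
  μ^(1)=4; μ^(2)=2; μ^(3)=1; μ^(4)=-1; μ^(5)=-3/2

((0, 0, 0, 0, 0, 0, 1); (2, 0, 0, 0, 0, 0, 0); (0, 0, 1, 0, 0, 2, 0); (0, 0, 0, 0, 2, 0, 0); (2, 2, 1, 1, 0, 0, 0))


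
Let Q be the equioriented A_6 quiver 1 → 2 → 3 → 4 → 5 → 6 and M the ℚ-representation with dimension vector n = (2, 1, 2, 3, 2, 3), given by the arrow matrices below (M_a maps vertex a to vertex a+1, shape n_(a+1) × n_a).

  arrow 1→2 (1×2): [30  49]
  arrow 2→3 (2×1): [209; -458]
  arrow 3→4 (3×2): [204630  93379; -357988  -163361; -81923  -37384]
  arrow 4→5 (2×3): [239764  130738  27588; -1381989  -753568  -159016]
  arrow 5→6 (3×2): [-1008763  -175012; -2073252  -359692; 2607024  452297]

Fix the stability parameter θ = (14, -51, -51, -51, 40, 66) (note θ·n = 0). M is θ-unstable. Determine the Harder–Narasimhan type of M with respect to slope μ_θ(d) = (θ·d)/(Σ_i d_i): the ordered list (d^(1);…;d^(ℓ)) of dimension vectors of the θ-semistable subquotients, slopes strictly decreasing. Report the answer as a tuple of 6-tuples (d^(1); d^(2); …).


Interval decomposition of M: I[1,1], I[1,4], I[3,6], I[4,6], I[6,6].
HN type (ℓ=5): μ^(1)=66; μ^(2)=40; μ^(3)=14; μ^(4)=-139/4; μ^(5)=-51

((0, 0, 0, 0, 0, 3); (0, 0, 0, 0, 2, 0); (1, 0, 0, 0, 0, 0); (1, 1, 1, 1, 0, 0); (0, 0, 1, 2, 0, 0))


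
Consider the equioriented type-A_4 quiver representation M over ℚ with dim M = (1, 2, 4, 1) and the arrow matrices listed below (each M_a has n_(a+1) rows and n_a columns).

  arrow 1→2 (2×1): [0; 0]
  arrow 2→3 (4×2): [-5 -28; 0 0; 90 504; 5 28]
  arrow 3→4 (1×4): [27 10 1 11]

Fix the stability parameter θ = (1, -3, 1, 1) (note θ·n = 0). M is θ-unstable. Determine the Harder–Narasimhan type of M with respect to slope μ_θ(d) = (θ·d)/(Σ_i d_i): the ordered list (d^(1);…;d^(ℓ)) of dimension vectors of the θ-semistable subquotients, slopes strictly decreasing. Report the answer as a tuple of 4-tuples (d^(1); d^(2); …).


Interval decomposition of M: I[1,1], I[2,2], I[2,4], I[3,3]^3.
HN type (ℓ=2): μ^(1)=1; μ^(2)=-3

((1, 0, 4, 1); (0, 2, 0, 0))


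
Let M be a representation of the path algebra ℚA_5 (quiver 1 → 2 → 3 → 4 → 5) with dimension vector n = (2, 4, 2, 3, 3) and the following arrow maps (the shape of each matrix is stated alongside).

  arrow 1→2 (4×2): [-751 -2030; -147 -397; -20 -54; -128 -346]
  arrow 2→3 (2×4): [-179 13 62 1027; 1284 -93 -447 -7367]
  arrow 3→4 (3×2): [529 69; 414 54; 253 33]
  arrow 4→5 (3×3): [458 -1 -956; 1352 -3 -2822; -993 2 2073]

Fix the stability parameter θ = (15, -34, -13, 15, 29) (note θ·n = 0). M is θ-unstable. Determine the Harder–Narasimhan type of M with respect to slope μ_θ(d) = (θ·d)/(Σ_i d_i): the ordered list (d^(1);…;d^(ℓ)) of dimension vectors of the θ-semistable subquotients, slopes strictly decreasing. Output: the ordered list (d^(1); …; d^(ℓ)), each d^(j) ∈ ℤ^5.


Via rank(M_{q-1}∘⋯∘M_p): M ≅ I[1,3], I[1,4], I[2,2]^2, I[4,5]^2, I[5,5].
μ_θ-semistable layers: μ^(1)=29; μ^(2)=15; μ^(3)=-32/3; μ^(4)=-34

((0, 0, 0, 0, 3); (0, 0, 0, 3, 0); (2, 2, 2, 0, 0); (0, 2, 0, 0, 0))


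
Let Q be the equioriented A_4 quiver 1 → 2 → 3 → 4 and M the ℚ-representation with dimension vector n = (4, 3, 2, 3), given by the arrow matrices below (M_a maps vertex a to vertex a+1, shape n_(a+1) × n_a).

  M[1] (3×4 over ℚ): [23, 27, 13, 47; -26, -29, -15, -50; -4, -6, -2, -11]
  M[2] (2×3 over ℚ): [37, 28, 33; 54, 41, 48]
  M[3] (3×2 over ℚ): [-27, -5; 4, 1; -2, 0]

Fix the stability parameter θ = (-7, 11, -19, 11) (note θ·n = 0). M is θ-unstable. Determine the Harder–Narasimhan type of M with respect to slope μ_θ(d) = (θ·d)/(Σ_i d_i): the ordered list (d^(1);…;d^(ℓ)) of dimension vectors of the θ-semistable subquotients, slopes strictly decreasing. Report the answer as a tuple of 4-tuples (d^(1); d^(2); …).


Interval decomposition of M: I[1,1], I[1,2], I[1,4]^2, I[4,4].
HN type (ℓ=3): μ^(1)=11; μ^(2)=-4; μ^(3)=-7

((0, 1, 0, 3); (0, 2, 2, 0); (4, 0, 0, 0))


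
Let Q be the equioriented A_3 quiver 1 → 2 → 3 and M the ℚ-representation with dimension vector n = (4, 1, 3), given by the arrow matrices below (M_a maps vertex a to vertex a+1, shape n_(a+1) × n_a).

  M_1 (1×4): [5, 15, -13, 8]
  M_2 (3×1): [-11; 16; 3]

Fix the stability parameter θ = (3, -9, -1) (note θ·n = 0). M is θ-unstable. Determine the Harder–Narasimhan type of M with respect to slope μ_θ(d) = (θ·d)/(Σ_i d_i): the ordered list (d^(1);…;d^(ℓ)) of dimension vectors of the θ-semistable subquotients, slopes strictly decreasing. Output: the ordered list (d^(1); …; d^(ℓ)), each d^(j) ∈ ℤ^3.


Barcode: M ≅ I[1,1]^3, I[1,3], I[3,3]^2. HN layers by μ_θ (3 steps, strictly decreasing):
  μ^(1)=3; μ^(2)=-1; μ^(3)=-3

((3, 0, 0); (0, 0, 3); (1, 1, 0))


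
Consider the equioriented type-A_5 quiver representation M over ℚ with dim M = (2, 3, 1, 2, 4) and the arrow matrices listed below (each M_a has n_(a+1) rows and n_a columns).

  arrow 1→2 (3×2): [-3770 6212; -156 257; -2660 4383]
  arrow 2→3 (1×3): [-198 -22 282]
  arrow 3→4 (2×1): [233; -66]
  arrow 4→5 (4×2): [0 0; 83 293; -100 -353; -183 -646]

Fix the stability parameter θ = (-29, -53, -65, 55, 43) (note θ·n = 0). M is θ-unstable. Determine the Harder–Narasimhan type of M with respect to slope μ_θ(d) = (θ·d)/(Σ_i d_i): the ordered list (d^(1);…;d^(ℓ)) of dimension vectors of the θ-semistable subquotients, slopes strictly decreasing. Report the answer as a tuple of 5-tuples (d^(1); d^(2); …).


Barcode: M ≅ I[1,2], I[1,5], I[2,2], I[4,5], I[5,5]^2. HN layers by μ_θ (5 steps, strictly decreasing):
  μ^(1)=49; μ^(2)=43; μ^(3)=-41; μ^(4)=-49; μ^(5)=-53

((0, 0, 0, 2, 2); (0, 0, 0, 0, 2); (1, 1, 0, 0, 0); (1, 1, 1, 0, 0); (0, 1, 0, 0, 0))


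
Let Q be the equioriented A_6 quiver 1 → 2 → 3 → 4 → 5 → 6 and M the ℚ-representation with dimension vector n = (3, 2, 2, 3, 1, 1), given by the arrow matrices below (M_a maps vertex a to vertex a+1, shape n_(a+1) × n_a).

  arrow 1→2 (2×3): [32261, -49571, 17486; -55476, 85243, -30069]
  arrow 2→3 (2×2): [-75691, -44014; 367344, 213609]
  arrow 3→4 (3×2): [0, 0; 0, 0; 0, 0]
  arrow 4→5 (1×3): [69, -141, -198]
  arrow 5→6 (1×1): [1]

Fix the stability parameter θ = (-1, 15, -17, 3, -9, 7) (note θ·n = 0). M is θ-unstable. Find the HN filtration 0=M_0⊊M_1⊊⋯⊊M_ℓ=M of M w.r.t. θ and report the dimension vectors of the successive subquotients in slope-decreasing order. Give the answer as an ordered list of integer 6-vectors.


Barcode: M ≅ I[1,1], I[1,3]^2, I[4,4]^2, I[4,6]. HN layers by μ_θ (4 steps, strictly decreasing):
  μ^(1)=7; μ^(2)=3; μ^(3)=-1; μ^(4)=-3

((0, 0, 0, 0, 0, 1); (0, 0, 0, 2, 0, 0); (3, 2, 2, 0, 0, 0); (0, 0, 0, 1, 1, 0))


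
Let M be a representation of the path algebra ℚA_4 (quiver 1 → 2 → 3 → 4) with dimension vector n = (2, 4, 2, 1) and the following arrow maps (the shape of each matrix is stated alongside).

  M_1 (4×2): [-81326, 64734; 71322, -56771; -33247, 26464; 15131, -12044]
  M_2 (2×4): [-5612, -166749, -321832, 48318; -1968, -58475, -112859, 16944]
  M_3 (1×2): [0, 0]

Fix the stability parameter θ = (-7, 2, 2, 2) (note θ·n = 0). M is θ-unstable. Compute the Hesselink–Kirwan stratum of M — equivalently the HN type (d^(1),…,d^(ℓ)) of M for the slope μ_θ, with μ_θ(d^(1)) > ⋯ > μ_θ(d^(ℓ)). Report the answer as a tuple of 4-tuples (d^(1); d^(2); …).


Via rank(M_{q-1}∘⋯∘M_p): M ≅ I[1,3]^2, I[2,2]^2, I[4,4].
μ_θ-semistable layers: μ^(1)=2; μ^(2)=-7

((0, 4, 2, 1); (2, 0, 0, 0))


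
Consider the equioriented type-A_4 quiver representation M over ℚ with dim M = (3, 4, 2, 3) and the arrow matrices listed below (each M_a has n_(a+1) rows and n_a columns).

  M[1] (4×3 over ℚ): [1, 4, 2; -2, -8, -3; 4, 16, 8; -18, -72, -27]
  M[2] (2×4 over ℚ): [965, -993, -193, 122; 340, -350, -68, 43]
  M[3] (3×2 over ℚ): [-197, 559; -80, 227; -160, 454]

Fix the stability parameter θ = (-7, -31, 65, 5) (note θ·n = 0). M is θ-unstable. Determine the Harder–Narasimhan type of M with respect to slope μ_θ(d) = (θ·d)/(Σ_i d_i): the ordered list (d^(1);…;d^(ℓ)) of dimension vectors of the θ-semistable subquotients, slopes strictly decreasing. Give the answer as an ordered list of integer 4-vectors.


Interval decomposition of M: I[1,1], I[1,4]^2, I[2,2]^2, I[4,4].
HN type (ℓ=5): μ^(1)=35; μ^(2)=5; μ^(3)=-7; μ^(4)=-19; μ^(5)=-31

((0, 0, 2, 2); (0, 0, 0, 1); (1, 0, 0, 0); (2, 2, 0, 0); (0, 2, 0, 0))
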